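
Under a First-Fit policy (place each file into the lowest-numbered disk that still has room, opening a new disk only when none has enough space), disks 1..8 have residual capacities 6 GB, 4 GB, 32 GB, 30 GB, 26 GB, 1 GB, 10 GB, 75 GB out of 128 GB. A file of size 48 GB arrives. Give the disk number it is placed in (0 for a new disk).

Disks with room: disk 8 (75 GB).
The first with room is disk 8.

8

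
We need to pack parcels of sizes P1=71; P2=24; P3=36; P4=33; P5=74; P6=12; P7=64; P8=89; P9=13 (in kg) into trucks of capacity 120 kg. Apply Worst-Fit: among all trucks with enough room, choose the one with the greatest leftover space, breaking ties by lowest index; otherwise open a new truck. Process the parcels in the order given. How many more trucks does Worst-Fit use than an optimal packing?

1

Worst-Fit: [71,24] [36,33,12] [74] [64,13] [89] → 5 trucks.
Total size 416 kg; any packing needs at least ⌈416/120⌉ = 4 trucks.
An optimal packing achieves that bound: [89,24] [74,36] [71,33,13] [64,12] → 4 trucks.
Excess: 5 − 4 = 1.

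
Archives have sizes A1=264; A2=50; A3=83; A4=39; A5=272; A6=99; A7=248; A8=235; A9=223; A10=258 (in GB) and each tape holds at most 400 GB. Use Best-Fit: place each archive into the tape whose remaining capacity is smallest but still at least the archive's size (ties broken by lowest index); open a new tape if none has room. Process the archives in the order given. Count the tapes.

A1 (264 GB) → tape 1 (remaining 136 GB)
A2 (50 GB) → tape 1 (remaining 86 GB)
A3 (83 GB) → tape 1 (remaining 3 GB)
A4 (39 GB) → tape 2 (remaining 361 GB)
A5 (272 GB) → tape 2 (remaining 89 GB)
A6 (99 GB) → tape 3 (remaining 301 GB)
A7 (248 GB) → tape 3 (remaining 53 GB)
A8 (235 GB) → tape 4 (remaining 165 GB)
A9 (223 GB) → tape 5 (remaining 177 GB)
A10 (258 GB) → tape 6 (remaining 142 GB)
Final tapes: [264,50,83] [39,272] [99,248] [235] [223] [258].

6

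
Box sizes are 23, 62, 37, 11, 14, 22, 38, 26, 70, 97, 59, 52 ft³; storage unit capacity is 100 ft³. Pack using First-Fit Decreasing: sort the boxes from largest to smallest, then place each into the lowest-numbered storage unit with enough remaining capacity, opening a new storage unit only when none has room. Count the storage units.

6

Sorted descending: 97, 70, 62, 59, 52, 38, 37, 26, 23, 22, 14, 11.
storage unit 1: place 97 ft³, 3 ft³ left
storage unit 2: place 70 ft³, 30 ft³ left
storage unit 3: place 62 ft³, 38 ft³ left
storage unit 4: place 59 ft³, 41 ft³ left
storage unit 5: place 52 ft³, 48 ft³ left
storage unit 3: place 38 ft³, 0 ft³ left
storage unit 4: place 37 ft³, 4 ft³ left
storage unit 2: place 26 ft³, 4 ft³ left
storage unit 5: place 23 ft³, 25 ft³ left
storage unit 5: place 22 ft³, 3 ft³ left
storage unit 6: place 14 ft³, 86 ft³ left
storage unit 6: place 11 ft³, 75 ft³ left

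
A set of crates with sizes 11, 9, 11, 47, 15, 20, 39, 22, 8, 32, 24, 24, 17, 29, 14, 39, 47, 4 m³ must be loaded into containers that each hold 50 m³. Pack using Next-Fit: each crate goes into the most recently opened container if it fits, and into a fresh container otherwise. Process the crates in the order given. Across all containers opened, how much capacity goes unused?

188

Put 11 m³ in container 1; 39 m³ remain.
Put 9 m³ in container 1; 30 m³ remain.
Put 11 m³ in container 1; 19 m³ remain.
Put 47 m³ in container 2; 3 m³ remain.
Put 15 m³ in container 3; 35 m³ remain.
Put 20 m³ in container 3; 15 m³ remain.
Put 39 m³ in container 4; 11 m³ remain.
Put 22 m³ in container 5; 28 m³ remain.
Put 8 m³ in container 5; 20 m³ remain.
Put 32 m³ in container 6; 18 m³ remain.
Put 24 m³ in container 7; 26 m³ remain.
Put 24 m³ in container 7; 2 m³ remain.
Put 17 m³ in container 8; 33 m³ remain.
Put 29 m³ in container 8; 4 m³ remain.
Put 14 m³ in container 9; 36 m³ remain.
Put 39 m³ in container 10; 11 m³ remain.
Put 47 m³ in container 11; 3 m³ remain.
Put 4 m³ in container 12; 46 m³ remain.
12 containers × 50 m³ = 600 m³; used 412 m³; unused 188 m³.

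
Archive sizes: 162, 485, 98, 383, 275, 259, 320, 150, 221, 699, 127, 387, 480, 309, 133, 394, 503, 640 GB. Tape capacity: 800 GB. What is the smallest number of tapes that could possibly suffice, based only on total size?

8 tapes

Total size = 162 + 485 + 98 + 383 + 275 + 259 + 320 + 150 + 221 + 699 + 127 + 387 + 480 + 309 + 133 + 394 + 503 + 640 = 6025 GB.
⌈6025 / 800⌉ = 8.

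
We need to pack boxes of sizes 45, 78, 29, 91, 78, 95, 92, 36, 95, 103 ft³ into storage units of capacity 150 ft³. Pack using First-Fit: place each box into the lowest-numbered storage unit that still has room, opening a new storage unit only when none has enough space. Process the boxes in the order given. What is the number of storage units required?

7

storage unit 1: place 45 ft³, 105 ft³ left
storage unit 1: place 78 ft³, 27 ft³ left
storage unit 2: place 29 ft³, 121 ft³ left
storage unit 2: place 91 ft³, 30 ft³ left
storage unit 3: place 78 ft³, 72 ft³ left
storage unit 4: place 95 ft³, 55 ft³ left
storage unit 5: place 92 ft³, 58 ft³ left
storage unit 3: place 36 ft³, 36 ft³ left
storage unit 6: place 95 ft³, 55 ft³ left
storage unit 7: place 103 ft³, 47 ft³ left
Final storage units: [45,78] [29,91] [78,36] [95] [92] [95] [103].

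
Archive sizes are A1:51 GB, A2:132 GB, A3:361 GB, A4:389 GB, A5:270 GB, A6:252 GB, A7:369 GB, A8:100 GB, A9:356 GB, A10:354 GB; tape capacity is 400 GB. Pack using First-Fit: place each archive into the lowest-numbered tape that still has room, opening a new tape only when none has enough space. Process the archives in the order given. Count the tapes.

8 tapes

Put A1 (51 GB) in tape 1; 349 GB remain.
Put A2 (132 GB) in tape 1; 217 GB remain.
Put A3 (361 GB) in tape 2; 39 GB remain.
Put A4 (389 GB) in tape 3; 11 GB remain.
Put A5 (270 GB) in tape 4; 130 GB remain.
Put A6 (252 GB) in tape 5; 148 GB remain.
Put A7 (369 GB) in tape 6; 31 GB remain.
Put A8 (100 GB) in tape 1; 117 GB remain.
Put A9 (356 GB) in tape 7; 44 GB remain.
Put A10 (354 GB) in tape 8; 46 GB remain.
Final tapes: [51,132,100] [361] [389] [270] [252] [369] [356] [354].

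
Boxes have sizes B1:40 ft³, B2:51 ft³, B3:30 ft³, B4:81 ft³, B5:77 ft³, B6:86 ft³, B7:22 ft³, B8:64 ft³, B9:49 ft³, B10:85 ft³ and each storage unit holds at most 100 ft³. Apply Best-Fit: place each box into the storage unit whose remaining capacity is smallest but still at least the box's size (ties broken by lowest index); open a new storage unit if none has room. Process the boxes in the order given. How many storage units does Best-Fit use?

Put B1 (40 ft³) in storage unit 1; 60 ft³ remain.
Put B2 (51 ft³) in storage unit 1; 9 ft³ remain.
Put B3 (30 ft³) in storage unit 2; 70 ft³ remain.
Put B4 (81 ft³) in storage unit 3; 19 ft³ remain.
Put B5 (77 ft³) in storage unit 4; 23 ft³ remain.
Put B6 (86 ft³) in storage unit 5; 14 ft³ remain.
Put B7 (22 ft³) in storage unit 4; 1 ft³ remain.
Put B8 (64 ft³) in storage unit 2; 6 ft³ remain.
Put B9 (49 ft³) in storage unit 6; 51 ft³ remain.
Put B10 (85 ft³) in storage unit 7; 15 ft³ remain.
Final storage units: [40,51] [30,64] [81] [77,22] [86] [49] [85].

7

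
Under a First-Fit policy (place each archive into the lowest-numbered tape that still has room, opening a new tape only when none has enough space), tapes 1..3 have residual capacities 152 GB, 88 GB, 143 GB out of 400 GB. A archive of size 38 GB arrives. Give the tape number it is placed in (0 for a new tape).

1

Tapes with room: tape 1 (152 GB), tape 2 (88 GB), tape 3 (143 GB).
The first with room is tape 1.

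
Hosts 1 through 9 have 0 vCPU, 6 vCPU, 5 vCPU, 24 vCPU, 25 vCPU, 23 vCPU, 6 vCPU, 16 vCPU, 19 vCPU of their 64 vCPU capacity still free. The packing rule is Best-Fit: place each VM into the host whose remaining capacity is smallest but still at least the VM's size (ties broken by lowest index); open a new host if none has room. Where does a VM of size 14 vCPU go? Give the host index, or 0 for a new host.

Hosts with room: host 4 (24 vCPU), host 5 (25 vCPU), host 6 (23 vCPU), host 8 (16 vCPU), host 9 (19 vCPU).
Tightest fit is host 8 with 16 vCPU free.

8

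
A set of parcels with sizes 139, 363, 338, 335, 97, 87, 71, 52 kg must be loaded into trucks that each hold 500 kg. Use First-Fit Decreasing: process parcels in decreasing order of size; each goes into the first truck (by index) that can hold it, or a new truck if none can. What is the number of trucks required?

4 trucks

Sorted descending: 363, 338, 335, 139, 97, 87, 71, 52.
363 kg → truck 1 (remaining 137 kg)
338 kg → truck 2 (remaining 162 kg)
335 kg → truck 3 (remaining 165 kg)
139 kg → truck 2 (remaining 23 kg)
97 kg → truck 1 (remaining 40 kg)
87 kg → truck 3 (remaining 78 kg)
71 kg → truck 3 (remaining 7 kg)
52 kg → truck 4 (remaining 448 kg)
Final trucks: [363,97] [338,139] [335,87,71] [52].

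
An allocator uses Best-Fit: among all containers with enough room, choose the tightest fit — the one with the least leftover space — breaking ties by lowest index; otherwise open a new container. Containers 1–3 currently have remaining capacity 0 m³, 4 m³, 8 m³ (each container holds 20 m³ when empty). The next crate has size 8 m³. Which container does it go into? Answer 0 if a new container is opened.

Containers with room: container 3 (8 m³).
Tightest fit is container 3 with 8 m³ free.

3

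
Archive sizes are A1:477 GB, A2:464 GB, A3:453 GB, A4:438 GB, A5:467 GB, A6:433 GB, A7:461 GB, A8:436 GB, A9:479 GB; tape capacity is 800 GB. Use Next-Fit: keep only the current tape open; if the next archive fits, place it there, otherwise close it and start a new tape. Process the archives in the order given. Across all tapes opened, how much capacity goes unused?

3092

A1 (477 GB) → tape 1 (remaining 323 GB)
A2 (464 GB) → tape 2 (remaining 336 GB)
A3 (453 GB) → tape 3 (remaining 347 GB)
A4 (438 GB) → tape 4 (remaining 362 GB)
A5 (467 GB) → tape 5 (remaining 333 GB)
A6 (433 GB) → tape 6 (remaining 367 GB)
A7 (461 GB) → tape 7 (remaining 339 GB)
A8 (436 GB) → tape 8 (remaining 364 GB)
A9 (479 GB) → tape 9 (remaining 321 GB)
9 tapes × 800 GB = 7200 GB; used 4108 GB; unused 3092 GB.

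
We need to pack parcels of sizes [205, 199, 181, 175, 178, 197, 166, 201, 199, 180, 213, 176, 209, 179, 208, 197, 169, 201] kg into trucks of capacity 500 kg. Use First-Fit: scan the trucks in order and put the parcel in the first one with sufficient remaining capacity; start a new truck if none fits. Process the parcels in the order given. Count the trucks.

9 trucks

205 kg → truck 1 (remaining 295 kg)
199 kg → truck 1 (remaining 96 kg)
181 kg → truck 2 (remaining 319 kg)
175 kg → truck 2 (remaining 144 kg)
178 kg → truck 3 (remaining 322 kg)
197 kg → truck 3 (remaining 125 kg)
166 kg → truck 4 (remaining 334 kg)
201 kg → truck 4 (remaining 133 kg)
199 kg → truck 5 (remaining 301 kg)
180 kg → truck 5 (remaining 121 kg)
213 kg → truck 6 (remaining 287 kg)
176 kg → truck 6 (remaining 111 kg)
209 kg → truck 7 (remaining 291 kg)
179 kg → truck 7 (remaining 112 kg)
208 kg → truck 8 (remaining 292 kg)
197 kg → truck 8 (remaining 95 kg)
169 kg → truck 9 (remaining 331 kg)
201 kg → truck 9 (remaining 130 kg)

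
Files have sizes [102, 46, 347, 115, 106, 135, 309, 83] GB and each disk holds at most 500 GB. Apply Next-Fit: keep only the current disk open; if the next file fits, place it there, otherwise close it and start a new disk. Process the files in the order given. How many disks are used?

3 disks

102 GB → disk 1 (remaining 398 GB)
46 GB → disk 1 (remaining 352 GB)
347 GB → disk 1 (remaining 5 GB)
115 GB → disk 2 (remaining 385 GB)
106 GB → disk 2 (remaining 279 GB)
135 GB → disk 2 (remaining 144 GB)
309 GB → disk 3 (remaining 191 GB)
83 GB → disk 3 (remaining 108 GB)
Final disks: [102,46,347] [115,106,135] [309,83].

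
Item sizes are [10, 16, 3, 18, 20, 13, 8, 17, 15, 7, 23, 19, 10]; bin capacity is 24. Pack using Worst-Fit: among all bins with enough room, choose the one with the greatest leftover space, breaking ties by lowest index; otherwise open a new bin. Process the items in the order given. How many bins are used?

10 bins

10 → bin 1 (remaining 14)
16 → bin 2 (remaining 8)
3 → bin 1 (remaining 11)
18 → bin 3 (remaining 6)
20 → bin 4 (remaining 4)
13 → bin 5 (remaining 11)
8 → bin 1 (remaining 3)
17 → bin 6 (remaining 7)
15 → bin 7 (remaining 9)
7 → bin 5 (remaining 4)
23 → bin 8 (remaining 1)
19 → bin 9 (remaining 5)
10 → bin 10 (remaining 14)
Final bins: [10,3,8] [16] [18] [20] [13,7] [17] [15] [23] [19] [10].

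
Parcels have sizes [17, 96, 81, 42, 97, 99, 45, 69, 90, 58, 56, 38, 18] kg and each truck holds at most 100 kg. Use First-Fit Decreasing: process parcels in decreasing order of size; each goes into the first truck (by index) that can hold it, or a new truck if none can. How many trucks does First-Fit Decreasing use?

9

Sorted descending: 99, 97, 96, 90, 81, 69, 58, 56, 45, 42, 38, 18, 17.
99 kg → truck 1 (remaining 1 kg)
97 kg → truck 2 (remaining 3 kg)
96 kg → truck 3 (remaining 4 kg)
90 kg → truck 4 (remaining 10 kg)
81 kg → truck 5 (remaining 19 kg)
69 kg → truck 6 (remaining 31 kg)
58 kg → truck 7 (remaining 42 kg)
56 kg → truck 8 (remaining 44 kg)
45 kg → truck 9 (remaining 55 kg)
42 kg → truck 7 (remaining 0 kg)
38 kg → truck 8 (remaining 6 kg)
18 kg → truck 5 (remaining 1 kg)
17 kg → truck 6 (remaining 14 kg)
Final trucks: [99] [97] [96] [90] [81,18] [69,17] [58,42] [56,38] [45].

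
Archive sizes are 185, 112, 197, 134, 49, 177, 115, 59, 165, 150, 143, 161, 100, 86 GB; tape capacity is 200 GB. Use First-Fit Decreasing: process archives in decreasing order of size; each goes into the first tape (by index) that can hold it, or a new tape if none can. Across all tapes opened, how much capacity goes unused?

367

Sorted descending: 197, 185, 177, 165, 161, 150, 143, 134, 115, 112, 100, 86, 59, 49.
tape 1: place 197 GB, 3 GB left
tape 2: place 185 GB, 15 GB left
tape 3: place 177 GB, 23 GB left
tape 4: place 165 GB, 35 GB left
tape 5: place 161 GB, 39 GB left
tape 6: place 150 GB, 50 GB left
tape 7: place 143 GB, 57 GB left
tape 8: place 134 GB, 66 GB left
tape 9: place 115 GB, 85 GB left
tape 10: place 112 GB, 88 GB left
tape 11: place 100 GB, 100 GB left
tape 10: place 86 GB, 2 GB left
tape 8: place 59 GB, 7 GB left
tape 6: place 49 GB, 1 GB left
11 tapes × 200 GB = 2200 GB; used 1833 GB; unused 367 GB.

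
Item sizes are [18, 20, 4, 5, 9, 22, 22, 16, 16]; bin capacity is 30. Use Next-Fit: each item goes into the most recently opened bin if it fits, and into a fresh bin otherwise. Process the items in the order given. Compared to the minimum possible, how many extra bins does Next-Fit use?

1

Next-Fit: [18] [20,4,5] [9] [22] [22] [16] [16] → 7 bins.
6 items exceed 15 (half the capacity), and no two of those can share a bin, so at least 6 bins are needed.
An optimal packing achieves that bound: [22,5] [22,4] [20,9] [18] [16] [16] → 6 bins.
Excess: 7 − 6 = 1.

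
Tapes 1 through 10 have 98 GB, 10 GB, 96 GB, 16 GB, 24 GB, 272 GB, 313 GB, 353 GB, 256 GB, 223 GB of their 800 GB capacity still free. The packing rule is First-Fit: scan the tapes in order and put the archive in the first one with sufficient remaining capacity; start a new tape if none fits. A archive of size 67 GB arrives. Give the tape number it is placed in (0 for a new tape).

1

Tapes with room: tape 1 (98 GB), tape 3 (96 GB), tape 6 (272 GB), tape 7 (313 GB), tape 8 (353 GB), tape 9 (256 GB), tape 10 (223 GB).
The first with room is tape 1.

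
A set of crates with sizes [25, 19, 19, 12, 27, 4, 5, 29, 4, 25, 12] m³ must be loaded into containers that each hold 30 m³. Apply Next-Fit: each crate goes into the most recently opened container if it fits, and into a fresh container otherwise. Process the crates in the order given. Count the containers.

Put 25 m³ in container 1; 5 m³ remain.
Put 19 m³ in container 2; 11 m³ remain.
Put 19 m³ in container 3; 11 m³ remain.
Put 12 m³ in container 4; 18 m³ remain.
Put 27 m³ in container 5; 3 m³ remain.
Put 4 m³ in container 6; 26 m³ remain.
Put 5 m³ in container 6; 21 m³ remain.
Put 29 m³ in container 7; 1 m³ remain.
Put 4 m³ in container 8; 26 m³ remain.
Put 25 m³ in container 8; 1 m³ remain.
Put 12 m³ in container 9; 18 m³ remain.
Final containers: [25] [19] [19] [12] [27] [4,5] [29] [4,25] [12].

9 containers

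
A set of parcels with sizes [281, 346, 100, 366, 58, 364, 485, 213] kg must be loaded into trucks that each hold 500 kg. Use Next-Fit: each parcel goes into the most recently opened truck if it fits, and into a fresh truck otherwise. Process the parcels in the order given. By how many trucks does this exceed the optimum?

1

Next-Fit: [281] [346,100] [366,58] [364] [485] [213] → 6 trucks.
Total size 2213 kg; any packing needs at least ⌈2213/500⌉ = 5 trucks.
An optimal packing achieves that bound: [485] [366,100] [364,58] [346] [281,213] → 5 trucks.
Excess: 6 − 5 = 1.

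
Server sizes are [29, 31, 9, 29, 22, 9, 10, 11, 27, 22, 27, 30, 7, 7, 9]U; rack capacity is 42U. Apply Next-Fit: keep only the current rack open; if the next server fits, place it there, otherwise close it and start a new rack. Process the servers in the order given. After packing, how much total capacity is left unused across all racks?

99

29U → rack 1 (remaining 13U)
31U → rack 2 (remaining 11U)
9U → rack 2 (remaining 2U)
29U → rack 3 (remaining 13U)
22U → rack 4 (remaining 20U)
9U → rack 4 (remaining 11U)
10U → rack 4 (remaining 1U)
11U → rack 5 (remaining 31U)
27U → rack 5 (remaining 4U)
22U → rack 6 (remaining 20U)
27U → rack 7 (remaining 15U)
30U → rack 8 (remaining 12U)
7U → rack 8 (remaining 5U)
7U → rack 9 (remaining 35U)
9U → rack 9 (remaining 26U)
9 racks × 42U = 378U; used 279U; unused 99U.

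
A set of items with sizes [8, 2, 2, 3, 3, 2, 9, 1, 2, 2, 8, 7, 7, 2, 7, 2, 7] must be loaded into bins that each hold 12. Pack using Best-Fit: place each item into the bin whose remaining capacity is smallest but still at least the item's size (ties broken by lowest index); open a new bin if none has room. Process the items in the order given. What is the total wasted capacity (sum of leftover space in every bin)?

Put 8 in bin 1; 4 remain.
Put 2 in bin 1; 2 remain.
Put 2 in bin 1; 0 remain.
Put 3 in bin 2; 9 remain.
Put 3 in bin 2; 6 remain.
Put 2 in bin 2; 4 remain.
Put 9 in bin 3; 3 remain.
Put 1 in bin 3; 2 remain.
Put 2 in bin 3; 0 remain.
Put 2 in bin 2; 2 remain.
Put 8 in bin 4; 4 remain.
Put 7 in bin 5; 5 remain.
Put 7 in bin 6; 5 remain.
Put 2 in bin 2; 0 remain.
Put 7 in bin 7; 5 remain.
Put 2 in bin 4; 2 remain.
Put 7 in bin 8; 5 remain.
8 bins × 12 = 96; used 74; unused 22.

22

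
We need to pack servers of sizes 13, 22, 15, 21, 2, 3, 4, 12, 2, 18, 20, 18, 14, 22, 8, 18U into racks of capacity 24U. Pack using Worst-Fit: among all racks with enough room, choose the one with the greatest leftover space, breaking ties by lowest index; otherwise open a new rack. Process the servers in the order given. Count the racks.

11

Put 13U in rack 1; 11U remain.
Put 22U in rack 2; 2U remain.
Put 15U in rack 3; 9U remain.
Put 21U in rack 4; 3U remain.
Put 2U in rack 1; 9U remain.
Put 3U in rack 1; 6U remain.
Put 4U in rack 3; 5U remain.
Put 12U in rack 5; 12U remain.
Put 2U in rack 5; 10U remain.
Put 18U in rack 6; 6U remain.
Put 20U in rack 7; 4U remain.
Put 18U in rack 8; 6U remain.
Put 14U in rack 9; 10U remain.
Put 22U in rack 10; 2U remain.
Put 8U in rack 5; 2U remain.
Put 18U in rack 11; 6U remain.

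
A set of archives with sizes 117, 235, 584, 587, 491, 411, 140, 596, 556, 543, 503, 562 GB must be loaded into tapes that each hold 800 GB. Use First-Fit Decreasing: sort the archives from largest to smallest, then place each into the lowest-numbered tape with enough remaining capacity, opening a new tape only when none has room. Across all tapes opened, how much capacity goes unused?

Sorted descending: 596, 587, 584, 562, 556, 543, 503, 491, 411, 235, 140, 117.
Put 596 GB in tape 1; 204 GB remain.
Put 587 GB in tape 2; 213 GB remain.
Put 584 GB in tape 3; 216 GB remain.
Put 562 GB in tape 4; 238 GB remain.
Put 556 GB in tape 5; 244 GB remain.
Put 543 GB in tape 6; 257 GB remain.
Put 503 GB in tape 7; 297 GB remain.
Put 491 GB in tape 8; 309 GB remain.
Put 411 GB in tape 9; 389 GB remain.
Put 235 GB in tape 4; 3 GB remain.
Put 140 GB in tape 1; 64 GB remain.
Put 117 GB in tape 2; 96 GB remain.
9 tapes × 800 GB = 7200 GB; used 5325 GB; unused 1875 GB.

1875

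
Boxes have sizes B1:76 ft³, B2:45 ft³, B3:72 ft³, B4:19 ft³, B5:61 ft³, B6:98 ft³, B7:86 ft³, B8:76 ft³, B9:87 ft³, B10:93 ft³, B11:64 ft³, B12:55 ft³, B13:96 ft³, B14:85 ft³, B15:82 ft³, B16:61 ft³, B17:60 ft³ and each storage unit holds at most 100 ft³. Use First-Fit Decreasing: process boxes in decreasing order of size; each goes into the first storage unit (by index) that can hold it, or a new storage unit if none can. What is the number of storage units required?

15 storage units

Sorted descending: 98, 96, 93, 87, 86, 85, 82, 76, 76, 72, 64, 61, 61, 60, 55, 45, 19.
storage unit 1: place 98 ft³, 2 ft³ left
storage unit 2: place 96 ft³, 4 ft³ left
storage unit 3: place 93 ft³, 7 ft³ left
storage unit 4: place 87 ft³, 13 ft³ left
storage unit 5: place 86 ft³, 14 ft³ left
storage unit 6: place 85 ft³, 15 ft³ left
storage unit 7: place 82 ft³, 18 ft³ left
storage unit 8: place 76 ft³, 24 ft³ left
storage unit 9: place 76 ft³, 24 ft³ left
storage unit 10: place 72 ft³, 28 ft³ left
storage unit 11: place 64 ft³, 36 ft³ left
storage unit 12: place 61 ft³, 39 ft³ left
storage unit 13: place 61 ft³, 39 ft³ left
storage unit 14: place 60 ft³, 40 ft³ left
storage unit 15: place 55 ft³, 45 ft³ left
storage unit 15: place 45 ft³, 0 ft³ left
storage unit 8: place 19 ft³, 5 ft³ left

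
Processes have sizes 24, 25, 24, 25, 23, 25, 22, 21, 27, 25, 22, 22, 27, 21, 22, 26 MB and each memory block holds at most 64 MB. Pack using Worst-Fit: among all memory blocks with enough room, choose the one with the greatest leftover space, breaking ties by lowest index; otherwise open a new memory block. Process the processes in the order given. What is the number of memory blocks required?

8

24 MB → memory block 1 (remaining 40 MB)
25 MB → memory block 1 (remaining 15 MB)
24 MB → memory block 2 (remaining 40 MB)
25 MB → memory block 2 (remaining 15 MB)
23 MB → memory block 3 (remaining 41 MB)
25 MB → memory block 3 (remaining 16 MB)
22 MB → memory block 4 (remaining 42 MB)
21 MB → memory block 4 (remaining 21 MB)
27 MB → memory block 5 (remaining 37 MB)
25 MB → memory block 5 (remaining 12 MB)
22 MB → memory block 6 (remaining 42 MB)
22 MB → memory block 6 (remaining 20 MB)
27 MB → memory block 7 (remaining 37 MB)
21 MB → memory block 7 (remaining 16 MB)
22 MB → memory block 8 (remaining 42 MB)
26 MB → memory block 8 (remaining 16 MB)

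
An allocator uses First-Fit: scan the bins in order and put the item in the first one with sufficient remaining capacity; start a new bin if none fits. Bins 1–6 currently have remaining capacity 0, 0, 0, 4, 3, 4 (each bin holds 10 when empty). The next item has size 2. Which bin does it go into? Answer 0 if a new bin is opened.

Bins with room: bin 4 (4), bin 5 (3), bin 6 (4).
The first with room is bin 4.

4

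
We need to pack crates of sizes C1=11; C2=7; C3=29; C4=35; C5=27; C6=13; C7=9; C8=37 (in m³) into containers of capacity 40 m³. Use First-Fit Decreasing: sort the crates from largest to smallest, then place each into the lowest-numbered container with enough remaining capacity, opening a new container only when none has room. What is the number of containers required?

Sorted descending: 37, 35, 29, 27, 13, 11, 9, 7.
37 m³ → container 1 (remaining 3 m³)
35 m³ → container 2 (remaining 5 m³)
29 m³ → container 3 (remaining 11 m³)
27 m³ → container 4 (remaining 13 m³)
13 m³ → container 4 (remaining 0 m³)
11 m³ → container 3 (remaining 0 m³)
9 m³ → container 5 (remaining 31 m³)
7 m³ → container 5 (remaining 24 m³)

5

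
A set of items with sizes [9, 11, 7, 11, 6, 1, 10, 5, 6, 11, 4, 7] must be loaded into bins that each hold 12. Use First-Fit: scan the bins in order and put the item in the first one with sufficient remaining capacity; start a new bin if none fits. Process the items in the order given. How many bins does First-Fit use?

8

9 → bin 1 (remaining 3)
11 → bin 2 (remaining 1)
7 → bin 3 (remaining 5)
11 → bin 4 (remaining 1)
6 → bin 5 (remaining 6)
1 → bin 1 (remaining 2)
10 → bin 6 (remaining 2)
5 → bin 3 (remaining 0)
6 → bin 5 (remaining 0)
11 → bin 7 (remaining 1)
4 → bin 8 (remaining 8)
7 → bin 8 (remaining 1)
Final bins: [9,1] [11] [7,5] [11] [6,6] [10] [11] [4,7].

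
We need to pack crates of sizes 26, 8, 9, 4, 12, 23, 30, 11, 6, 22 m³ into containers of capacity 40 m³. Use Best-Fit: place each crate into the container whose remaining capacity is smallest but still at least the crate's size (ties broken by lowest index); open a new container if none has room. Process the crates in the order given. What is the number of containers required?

container 1: place 26 m³, 14 m³ left
container 1: place 8 m³, 6 m³ left
container 2: place 9 m³, 31 m³ left
container 1: place 4 m³, 2 m³ left
container 2: place 12 m³, 19 m³ left
container 3: place 23 m³, 17 m³ left
container 4: place 30 m³, 10 m³ left
container 3: place 11 m³, 6 m³ left
container 3: place 6 m³, 0 m³ left
container 5: place 22 m³, 18 m³ left
Final containers: [26,8,4] [9,12] [23,11,6] [30] [22].

5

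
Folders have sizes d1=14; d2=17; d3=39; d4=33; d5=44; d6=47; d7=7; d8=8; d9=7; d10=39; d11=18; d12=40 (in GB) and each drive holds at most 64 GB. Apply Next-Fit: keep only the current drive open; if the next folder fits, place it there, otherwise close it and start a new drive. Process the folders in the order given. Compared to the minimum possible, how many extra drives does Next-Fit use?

1

Next-Fit: [14,17] [39] [33] [44] [47,7,8] [7,39,18] [40] → 7 drives.
6 folders exceed 32 GB (half the capacity), and no two of those can share a drive, so at least 6 drives are needed.
An optimal packing achieves that bound: [47,17] [44,18] [40,14,8] [39,7,7] [39] [33] → 6 drives.
Excess: 7 − 6 = 1.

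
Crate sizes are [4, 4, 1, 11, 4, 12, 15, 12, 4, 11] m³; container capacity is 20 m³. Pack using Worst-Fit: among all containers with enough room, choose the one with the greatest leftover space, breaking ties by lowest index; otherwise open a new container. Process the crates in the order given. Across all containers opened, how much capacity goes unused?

22

4 m³ → container 1 (remaining 16 m³)
4 m³ → container 1 (remaining 12 m³)
1 m³ → container 1 (remaining 11 m³)
11 m³ → container 1 (remaining 0 m³)
4 m³ → container 2 (remaining 16 m³)
12 m³ → container 2 (remaining 4 m³)
15 m³ → container 3 (remaining 5 m³)
12 m³ → container 4 (remaining 8 m³)
4 m³ → container 4 (remaining 4 m³)
11 m³ → container 5 (remaining 9 m³)
5 containers × 20 m³ = 100 m³; used 78 m³; unused 22 m³.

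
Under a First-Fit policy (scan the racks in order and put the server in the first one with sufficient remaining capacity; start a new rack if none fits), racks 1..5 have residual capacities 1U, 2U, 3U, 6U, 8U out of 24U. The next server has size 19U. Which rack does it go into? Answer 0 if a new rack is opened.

0

No rack has ≥ 19U free, so a new rack is opened.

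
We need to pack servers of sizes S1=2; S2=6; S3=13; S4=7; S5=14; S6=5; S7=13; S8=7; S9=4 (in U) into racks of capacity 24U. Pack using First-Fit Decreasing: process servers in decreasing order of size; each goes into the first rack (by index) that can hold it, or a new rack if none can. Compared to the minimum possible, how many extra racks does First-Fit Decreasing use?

0

First-Fit Decreasing: [14,7,2] [13,7,4] [13,6,5] → 3 racks.
Total size 71U; any packing needs at least ⌈71/24⌉ = 3 racks.
So 3 is already optimal.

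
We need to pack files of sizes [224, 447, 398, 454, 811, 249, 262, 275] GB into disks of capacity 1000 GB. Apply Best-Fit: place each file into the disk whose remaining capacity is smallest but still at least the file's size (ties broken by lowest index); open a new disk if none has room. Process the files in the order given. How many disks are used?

Put 224 GB in disk 1; 776 GB remain.
Put 447 GB in disk 1; 329 GB remain.
Put 398 GB in disk 2; 602 GB remain.
Put 454 GB in disk 2; 148 GB remain.
Put 811 GB in disk 3; 189 GB remain.
Put 249 GB in disk 1; 80 GB remain.
Put 262 GB in disk 4; 738 GB remain.
Put 275 GB in disk 4; 463 GB remain.
Final disks: [224,447,249] [398,454] [811] [262,275].

4 disks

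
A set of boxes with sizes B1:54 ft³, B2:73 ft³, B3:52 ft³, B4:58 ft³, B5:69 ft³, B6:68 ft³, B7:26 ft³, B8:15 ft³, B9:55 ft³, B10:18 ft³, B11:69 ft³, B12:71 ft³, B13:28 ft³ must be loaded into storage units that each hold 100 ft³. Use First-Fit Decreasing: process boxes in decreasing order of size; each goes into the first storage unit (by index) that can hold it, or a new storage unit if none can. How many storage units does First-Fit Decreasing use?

9 storage units

Sorted descending: 73, 71, 69, 69, 68, 58, 55, 54, 52, 28, 26, 18, 15.
storage unit 1: place 73 ft³, 27 ft³ left
storage unit 2: place 71 ft³, 29 ft³ left
storage unit 3: place 69 ft³, 31 ft³ left
storage unit 4: place 69 ft³, 31 ft³ left
storage unit 5: place 68 ft³, 32 ft³ left
storage unit 6: place 58 ft³, 42 ft³ left
storage unit 7: place 55 ft³, 45 ft³ left
storage unit 8: place 54 ft³, 46 ft³ left
storage unit 9: place 52 ft³, 48 ft³ left
storage unit 2: place 28 ft³, 1 ft³ left
storage unit 1: place 26 ft³, 1 ft³ left
storage unit 3: place 18 ft³, 13 ft³ left
storage unit 4: place 15 ft³, 16 ft³ left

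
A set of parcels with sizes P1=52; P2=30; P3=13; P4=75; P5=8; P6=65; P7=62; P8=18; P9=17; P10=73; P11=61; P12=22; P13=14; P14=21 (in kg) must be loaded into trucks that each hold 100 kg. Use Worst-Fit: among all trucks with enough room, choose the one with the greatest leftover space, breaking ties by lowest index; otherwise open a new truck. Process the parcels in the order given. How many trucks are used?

truck 1: place P1 (52 kg), 48 kg left
truck 1: place P2 (30 kg), 18 kg left
truck 1: place P3 (13 kg), 5 kg left
truck 2: place P4 (75 kg), 25 kg left
truck 2: place P5 (8 kg), 17 kg left
truck 3: place P6 (65 kg), 35 kg left
truck 4: place P7 (62 kg), 38 kg left
truck 4: place P8 (18 kg), 20 kg left
truck 3: place P9 (17 kg), 18 kg left
truck 5: place P10 (73 kg), 27 kg left
truck 6: place P11 (61 kg), 39 kg left
truck 6: place P12 (22 kg), 17 kg left
truck 5: place P13 (14 kg), 13 kg left
truck 7: place P14 (21 kg), 79 kg left

7 trucks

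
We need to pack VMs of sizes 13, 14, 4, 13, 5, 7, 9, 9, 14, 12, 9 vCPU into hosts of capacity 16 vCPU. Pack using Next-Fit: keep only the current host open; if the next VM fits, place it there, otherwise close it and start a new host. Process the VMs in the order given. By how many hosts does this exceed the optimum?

2

Next-Fit: [13] [14] [4] [13] [5,7] [9] [9] [14] [12] [9] → 10 hosts.
8 VMs exceed 8 vCPU (half the capacity), and no two of those can share a host, so at least 8 hosts are needed.
An optimal packing achieves that bound: [14] [14] [13] [13] [12,4] [9,7] [9,5] [9] → 8 hosts.
Excess: 10 − 8 = 2.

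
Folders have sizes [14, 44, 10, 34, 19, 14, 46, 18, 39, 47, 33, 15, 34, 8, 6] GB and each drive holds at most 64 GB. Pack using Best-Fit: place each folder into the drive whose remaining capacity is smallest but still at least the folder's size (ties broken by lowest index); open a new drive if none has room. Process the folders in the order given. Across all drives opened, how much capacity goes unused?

67

14 GB → drive 1 (remaining 50 GB)
44 GB → drive 1 (remaining 6 GB)
10 GB → drive 2 (remaining 54 GB)
34 GB → drive 2 (remaining 20 GB)
19 GB → drive 2 (remaining 1 GB)
14 GB → drive 3 (remaining 50 GB)
46 GB → drive 3 (remaining 4 GB)
18 GB → drive 4 (remaining 46 GB)
39 GB → drive 4 (remaining 7 GB)
47 GB → drive 5 (remaining 17 GB)
33 GB → drive 6 (remaining 31 GB)
15 GB → drive 5 (remaining 2 GB)
34 GB → drive 7 (remaining 30 GB)
8 GB → drive 7 (remaining 22 GB)
6 GB → drive 1 (remaining 0 GB)
7 drives × 64 GB = 448 GB; used 381 GB; unused 67 GB.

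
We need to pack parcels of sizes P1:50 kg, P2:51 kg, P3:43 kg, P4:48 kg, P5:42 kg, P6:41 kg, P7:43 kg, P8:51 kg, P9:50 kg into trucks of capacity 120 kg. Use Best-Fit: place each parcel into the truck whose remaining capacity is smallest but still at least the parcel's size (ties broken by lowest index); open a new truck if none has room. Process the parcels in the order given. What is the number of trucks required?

5

P1 (50 kg) → truck 1 (remaining 70 kg)
P2 (51 kg) → truck 1 (remaining 19 kg)
P3 (43 kg) → truck 2 (remaining 77 kg)
P4 (48 kg) → truck 2 (remaining 29 kg)
P5 (42 kg) → truck 3 (remaining 78 kg)
P6 (41 kg) → truck 3 (remaining 37 kg)
P7 (43 kg) → truck 4 (remaining 77 kg)
P8 (51 kg) → truck 4 (remaining 26 kg)
P9 (50 kg) → truck 5 (remaining 70 kg)
Final trucks: [50,51] [43,48] [42,41] [43,51] [50].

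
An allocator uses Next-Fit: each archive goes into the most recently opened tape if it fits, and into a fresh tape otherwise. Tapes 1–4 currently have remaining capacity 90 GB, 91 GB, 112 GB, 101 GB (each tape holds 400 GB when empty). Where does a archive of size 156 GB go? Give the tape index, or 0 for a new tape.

0

Next-Fit only looks at tape 4, which has 101 GB free.
156 GB does not fit, so a new tape is opened.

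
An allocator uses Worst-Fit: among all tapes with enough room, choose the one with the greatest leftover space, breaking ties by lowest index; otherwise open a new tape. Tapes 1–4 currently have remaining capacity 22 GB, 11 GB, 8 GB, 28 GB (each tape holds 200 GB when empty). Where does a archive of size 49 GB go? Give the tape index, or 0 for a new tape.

No tape has ≥ 49 GB free, so a new tape is opened.

0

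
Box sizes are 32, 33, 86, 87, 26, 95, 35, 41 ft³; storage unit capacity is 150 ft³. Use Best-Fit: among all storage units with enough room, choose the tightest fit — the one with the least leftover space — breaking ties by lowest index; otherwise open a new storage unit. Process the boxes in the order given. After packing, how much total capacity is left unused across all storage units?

Put 32 ft³ in storage unit 1; 118 ft³ remain.
Put 33 ft³ in storage unit 1; 85 ft³ remain.
Put 86 ft³ in storage unit 2; 64 ft³ remain.
Put 87 ft³ in storage unit 3; 63 ft³ remain.
Put 26 ft³ in storage unit 3; 37 ft³ remain.
Put 95 ft³ in storage unit 4; 55 ft³ remain.
Put 35 ft³ in storage unit 3; 2 ft³ remain.
Put 41 ft³ in storage unit 4; 14 ft³ remain.
4 storage units × 150 ft³ = 600 ft³; used 435 ft³; unused 165 ft³.

165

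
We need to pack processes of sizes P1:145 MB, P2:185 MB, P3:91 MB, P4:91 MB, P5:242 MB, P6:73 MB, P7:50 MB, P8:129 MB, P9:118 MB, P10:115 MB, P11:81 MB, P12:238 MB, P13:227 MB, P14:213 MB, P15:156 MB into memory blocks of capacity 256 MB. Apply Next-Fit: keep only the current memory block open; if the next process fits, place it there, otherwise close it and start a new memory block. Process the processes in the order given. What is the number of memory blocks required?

Put P1 (145 MB) in memory block 1; 111 MB remain.
Put P2 (185 MB) in memory block 2; 71 MB remain.
Put P3 (91 MB) in memory block 3; 165 MB remain.
Put P4 (91 MB) in memory block 3; 74 MB remain.
Put P5 (242 MB) in memory block 4; 14 MB remain.
Put P6 (73 MB) in memory block 5; 183 MB remain.
Put P7 (50 MB) in memory block 5; 133 MB remain.
Put P8 (129 MB) in memory block 5; 4 MB remain.
Put P9 (118 MB) in memory block 6; 138 MB remain.
Put P10 (115 MB) in memory block 6; 23 MB remain.
Put P11 (81 MB) in memory block 7; 175 MB remain.
Put P12 (238 MB) in memory block 8; 18 MB remain.
Put P13 (227 MB) in memory block 9; 29 MB remain.
Put P14 (213 MB) in memory block 10; 43 MB remain.
Put P15 (156 MB) in memory block 11; 100 MB remain.

11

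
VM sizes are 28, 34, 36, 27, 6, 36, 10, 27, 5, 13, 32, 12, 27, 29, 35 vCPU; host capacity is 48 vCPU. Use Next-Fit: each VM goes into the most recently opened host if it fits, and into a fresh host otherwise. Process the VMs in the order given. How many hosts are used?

Put 28 vCPU in host 1; 20 vCPU remain.
Put 34 vCPU in host 2; 14 vCPU remain.
Put 36 vCPU in host 3; 12 vCPU remain.
Put 27 vCPU in host 4; 21 vCPU remain.
Put 6 vCPU in host 4; 15 vCPU remain.
Put 36 vCPU in host 5; 12 vCPU remain.
Put 10 vCPU in host 5; 2 vCPU remain.
Put 27 vCPU in host 6; 21 vCPU remain.
Put 5 vCPU in host 6; 16 vCPU remain.
Put 13 vCPU in host 6; 3 vCPU remain.
Put 32 vCPU in host 7; 16 vCPU remain.
Put 12 vCPU in host 7; 4 vCPU remain.
Put 27 vCPU in host 8; 21 vCPU remain.
Put 29 vCPU in host 9; 19 vCPU remain.
Put 35 vCPU in host 10; 13 vCPU remain.
Final hosts: [28] [34] [36] [27,6] [36,10] [27,5,13] [32,12] [27] [29] [35].

10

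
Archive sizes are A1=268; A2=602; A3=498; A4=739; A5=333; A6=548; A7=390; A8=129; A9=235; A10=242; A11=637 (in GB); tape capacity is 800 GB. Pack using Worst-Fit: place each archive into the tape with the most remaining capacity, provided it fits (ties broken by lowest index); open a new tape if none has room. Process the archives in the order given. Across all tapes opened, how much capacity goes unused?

979

A1 (268 GB) → tape 1 (remaining 532 GB)
A2 (602 GB) → tape 2 (remaining 198 GB)
A3 (498 GB) → tape 1 (remaining 34 GB)
A4 (739 GB) → tape 3 (remaining 61 GB)
A5 (333 GB) → tape 4 (remaining 467 GB)
A6 (548 GB) → tape 5 (remaining 252 GB)
A7 (390 GB) → tape 4 (remaining 77 GB)
A8 (129 GB) → tape 5 (remaining 123 GB)
A9 (235 GB) → tape 6 (remaining 565 GB)
A10 (242 GB) → tape 6 (remaining 323 GB)
A11 (637 GB) → tape 7 (remaining 163 GB)
7 tapes × 800 GB = 5600 GB; used 4621 GB; unused 979 GB.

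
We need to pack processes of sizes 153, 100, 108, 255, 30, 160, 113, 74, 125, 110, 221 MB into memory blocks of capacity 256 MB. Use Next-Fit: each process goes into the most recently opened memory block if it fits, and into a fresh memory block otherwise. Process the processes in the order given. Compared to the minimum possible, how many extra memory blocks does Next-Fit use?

Next-Fit: [153,100] [108] [255] [30,160] [113,74] [125,110] [221] → 7 memory blocks.
Total size 1449 MB; any packing needs at least ⌈1449/256⌉ = 6 memory blocks.
An optimal packing achieves that bound: [255] [221,30] [160,74] [153,100] [125,113] [110,108] → 6 memory blocks.
Excess: 7 − 6 = 1.

1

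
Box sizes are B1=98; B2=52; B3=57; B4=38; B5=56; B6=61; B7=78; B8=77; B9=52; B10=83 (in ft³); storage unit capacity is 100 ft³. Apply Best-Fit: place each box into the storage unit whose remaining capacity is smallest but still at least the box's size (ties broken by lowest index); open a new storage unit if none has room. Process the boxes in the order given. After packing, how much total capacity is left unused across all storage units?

248

Put B1 (98 ft³) in storage unit 1; 2 ft³ remain.
Put B2 (52 ft³) in storage unit 2; 48 ft³ remain.
Put B3 (57 ft³) in storage unit 3; 43 ft³ remain.
Put B4 (38 ft³) in storage unit 3; 5 ft³ remain.
Put B5 (56 ft³) in storage unit 4; 44 ft³ remain.
Put B6 (61 ft³) in storage unit 5; 39 ft³ remain.
Put B7 (78 ft³) in storage unit 6; 22 ft³ remain.
Put B8 (77 ft³) in storage unit 7; 23 ft³ remain.
Put B9 (52 ft³) in storage unit 8; 48 ft³ remain.
Put B10 (83 ft³) in storage unit 9; 17 ft³ remain.
9 storage units × 100 ft³ = 900 ft³; used 652 ft³; unused 248 ft³.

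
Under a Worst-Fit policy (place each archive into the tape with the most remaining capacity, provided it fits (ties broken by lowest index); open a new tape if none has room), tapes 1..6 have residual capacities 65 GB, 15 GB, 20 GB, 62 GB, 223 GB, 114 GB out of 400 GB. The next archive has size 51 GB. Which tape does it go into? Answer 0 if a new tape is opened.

5

Tapes with room: tape 1 (65 GB), tape 4 (62 GB), tape 5 (223 GB), tape 6 (114 GB).
Most room is tape 5 with 223 GB free.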